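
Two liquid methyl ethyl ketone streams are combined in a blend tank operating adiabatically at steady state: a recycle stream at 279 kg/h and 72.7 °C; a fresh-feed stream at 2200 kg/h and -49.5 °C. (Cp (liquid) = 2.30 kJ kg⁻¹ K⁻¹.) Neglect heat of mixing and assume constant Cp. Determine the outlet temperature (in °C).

T_out = -35.7 °C

Adiabatic, steady state ⇒ Σ ṁᵢCp,ᵢ(T_out − Tᵢ) = 0
Σ ṁᵢCp,ᵢTᵢ = 279×2.30×72.7 + 2200×2.30×-49.5 = -203820
Σ ṁᵢCp,ᵢ = 279×2.30 + 2200×2.30 = 5701.7
T_out = -203820 / 5701.7 = -35.747 °C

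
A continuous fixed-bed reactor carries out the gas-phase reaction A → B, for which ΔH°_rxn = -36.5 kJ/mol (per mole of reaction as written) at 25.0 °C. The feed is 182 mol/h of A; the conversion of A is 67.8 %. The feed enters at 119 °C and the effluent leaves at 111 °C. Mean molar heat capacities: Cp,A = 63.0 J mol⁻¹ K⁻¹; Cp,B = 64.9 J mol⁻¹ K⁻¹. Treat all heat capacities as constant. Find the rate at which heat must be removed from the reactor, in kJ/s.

Q_out = 1.27 kJ/s

Extent of reaction ξ = 0.678 × 182 = 123.4 mol/h
Reaction term: ξ·ΔH°_rxn = 123.4 × -36.5 = -4504 kJ/h
Sensible, feed 119→25 °C: -1077.8 kJ/h
Outlet flows (mol/h): A 58.604, B 123.4
Sensible, products 25→111 °C: 1006.2 kJ/h
Q = ΔH = -4575.5 kJ/h = -1.271 kW
Heat removed = 1.271 kJ/s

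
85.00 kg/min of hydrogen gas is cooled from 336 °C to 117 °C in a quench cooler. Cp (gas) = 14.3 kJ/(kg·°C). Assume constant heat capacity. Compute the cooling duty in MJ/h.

Q = ṁ·Cp·ΔT = 85.00 × 14.3 × (117 − 336) = -266190 kJ/min
Converting: 266190 / 60 s = 4436.6 kW
Cooling duty = 15972 MJ/h

Q_c = 16000 MJ/h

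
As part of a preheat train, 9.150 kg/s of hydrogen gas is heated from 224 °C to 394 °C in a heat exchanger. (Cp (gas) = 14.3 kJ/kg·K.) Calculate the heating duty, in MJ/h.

Q = 80100 MJ/h

Q = ṁ·Cp·ΔT = 9.150 × 14.3 × (394 − 224) = 22244 kJ/s
Heating duty = 80077 MJ/h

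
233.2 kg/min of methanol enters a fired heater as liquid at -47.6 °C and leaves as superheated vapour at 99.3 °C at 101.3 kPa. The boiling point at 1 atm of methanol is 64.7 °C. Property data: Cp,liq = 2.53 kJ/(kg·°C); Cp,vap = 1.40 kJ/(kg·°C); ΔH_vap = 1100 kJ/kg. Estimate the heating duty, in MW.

liquid -47.6→64.7 °C: 284.12 kJ/kg
vaporisation at 64.7 °C: 1100 kJ/kg
vapour 64.7→99.3 °C: 48.44 kJ/kg
Δh = 284.12 + 1100 + 48.44 = 1432.6 kJ/kg
Q = ṁ·Δh = 233.2 kg/min × 1432.6 kJ/kg = 334070 kJ/min
|Q| = 5567.9 kW = 5.5679 MW

Q = 5.57 MW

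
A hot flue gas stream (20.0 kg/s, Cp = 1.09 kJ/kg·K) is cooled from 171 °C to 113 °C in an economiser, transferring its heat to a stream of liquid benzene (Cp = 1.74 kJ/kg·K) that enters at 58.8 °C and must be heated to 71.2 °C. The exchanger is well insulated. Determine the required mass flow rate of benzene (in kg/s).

Heat released by hot stream: Q = 20.0 × 1.09 × (171 − 113) = 1264.4 kJ/s
Energy balance on cold side (adiabatic exchanger): Q = ṁ_c·Cp_c·(T_c,out − T_c,in)
ṁ_c = 1264.4 / [1.74 × (71.2 − 58.8)] = 58.602 kg/s

ṁ_c = 58.6 kg/s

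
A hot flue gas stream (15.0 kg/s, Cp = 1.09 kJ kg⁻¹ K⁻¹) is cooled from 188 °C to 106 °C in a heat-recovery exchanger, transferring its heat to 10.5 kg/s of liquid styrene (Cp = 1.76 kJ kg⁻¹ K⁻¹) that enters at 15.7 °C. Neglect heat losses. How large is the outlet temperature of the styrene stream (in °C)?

T_c,out = 88.2 °C

Heat released by hot stream: Q = 15.0 × 1.09 × (188 − 106) = 1340.7 kJ/s
Energy balance on cold side (adiabatic exchanger): Q = ṁ_c·Cp_c·(T_c,out − T_c,in)
T_c,out = 15.7 + 1340.7/(10.5 × 1.76) = 88.249 °C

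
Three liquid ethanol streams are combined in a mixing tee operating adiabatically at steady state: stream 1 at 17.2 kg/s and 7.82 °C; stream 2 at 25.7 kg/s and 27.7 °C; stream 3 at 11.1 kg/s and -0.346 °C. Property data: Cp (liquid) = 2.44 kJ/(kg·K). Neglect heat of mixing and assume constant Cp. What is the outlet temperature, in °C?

Energy balance with Q = 0: Σ ṁᵢCp,ᵢ(T_out − Tᵢ) = 0
Σ ṁᵢCp,ᵢTᵢ = 17.2×2.44×7.82 + 25.7×2.44×27.7 + 11.1×2.44×-0.346 = 2055.8
Σ ṁᵢCp,ᵢ = 17.2×2.44 + 25.7×2.44 + 11.1×2.44 = 131.76
T_out = 2055.8 / 131.76 = 15.603 °C

T_out = 15.6 °C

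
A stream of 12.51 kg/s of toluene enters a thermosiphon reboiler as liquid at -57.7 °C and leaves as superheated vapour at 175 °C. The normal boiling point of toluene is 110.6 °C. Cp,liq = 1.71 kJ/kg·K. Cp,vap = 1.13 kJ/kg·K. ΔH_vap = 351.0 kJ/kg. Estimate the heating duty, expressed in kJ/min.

Q = 534000 kJ/min

liquid -57.7→110.6 °C: 287.79 kJ/kg
vaporisation at 110.6 °C: 351 kJ/kg
vapour 110.6→175 °C: 72.772 kJ/kg
Δh = 287.79 + 351 + 72.772 = 711.57 kJ/kg
Q = ṁ·Δh = 12.51 kg/s × 711.57 kJ/kg = 8901.7 kJ/s
|Q| = 8901.7 kW = 534100 kJ/min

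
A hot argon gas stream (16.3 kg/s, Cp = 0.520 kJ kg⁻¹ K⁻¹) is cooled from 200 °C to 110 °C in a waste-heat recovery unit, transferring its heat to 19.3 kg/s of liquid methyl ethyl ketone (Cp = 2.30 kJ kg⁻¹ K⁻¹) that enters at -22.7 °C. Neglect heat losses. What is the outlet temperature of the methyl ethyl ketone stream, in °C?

Heat released by hot stream: Q = 16.3 × 0.520 × (200 − 110) = 762.84 kJ/s
Energy balance on cold side (adiabatic exchanger): Q = ṁ_c·Cp_c·(T_c,out − T_c,in)
T_c,out = -22.7 + 762.84/(19.3 × 2.30) = -5.515 °C

T_c,out = -5.52 °C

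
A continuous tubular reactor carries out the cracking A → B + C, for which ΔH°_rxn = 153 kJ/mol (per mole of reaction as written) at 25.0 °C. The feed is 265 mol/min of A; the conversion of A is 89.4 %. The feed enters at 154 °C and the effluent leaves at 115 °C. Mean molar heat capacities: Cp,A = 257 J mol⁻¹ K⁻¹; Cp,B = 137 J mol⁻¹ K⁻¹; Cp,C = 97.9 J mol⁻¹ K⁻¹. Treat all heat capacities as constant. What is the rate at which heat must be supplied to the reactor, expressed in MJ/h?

Extent of reaction ξ = 0.894 × 265 = 236.91 mol/min
Reaction term: ξ·ΔH°_rxn = 236.91 × 153 = 36247 kJ/min
Sensible, feed 154→25 °C: -8785.5 kJ/min
Outlet flows (mol/min): A 28.09, B 236.91, C 236.91
Sensible, products 25→115 °C: 5658.2 kJ/min
Q = ΔH = 33120 kJ/min = 552 kW
Heat supplied = 1987.2 MJ/h

Q_in = 1990 MJ/h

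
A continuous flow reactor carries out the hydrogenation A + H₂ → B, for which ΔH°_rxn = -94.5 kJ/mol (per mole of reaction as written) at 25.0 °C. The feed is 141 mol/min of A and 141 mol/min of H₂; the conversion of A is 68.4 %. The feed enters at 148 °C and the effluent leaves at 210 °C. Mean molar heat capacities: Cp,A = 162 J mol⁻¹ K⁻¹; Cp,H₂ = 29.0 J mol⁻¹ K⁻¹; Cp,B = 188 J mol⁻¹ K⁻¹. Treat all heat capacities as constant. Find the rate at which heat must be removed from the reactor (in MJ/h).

Extent of reaction ξ = 0.684 × 141 = 96.444 mol/min
Reaction term: ξ·ΔH°_rxn = 96.444 × -94.5 = -9114 kJ/min
Sensible, feed 148→25 °C: -3312.5 kJ/min
Outlet flows (mol/min): A 44.556, H₂ 44.556, B 96.444
Sensible, products 25→210 °C: 4928.7 kJ/min
Q = ΔH = -7497.8 kJ/min = -124.96 kW
Heat removed = 449.87 MJ/h

Q_out = 450 MJ/h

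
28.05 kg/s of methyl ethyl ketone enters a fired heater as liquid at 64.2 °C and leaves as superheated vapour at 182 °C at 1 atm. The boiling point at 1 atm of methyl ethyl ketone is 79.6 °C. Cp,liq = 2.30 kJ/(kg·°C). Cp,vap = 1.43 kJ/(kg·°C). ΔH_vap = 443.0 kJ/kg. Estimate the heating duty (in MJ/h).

liquid 64.2→79.6 °C: 35.42 kJ/kg
vaporisation at 79.6 °C: 443 kJ/kg
vapour 79.6→182 °C: 146.43 kJ/kg
Δh = 35.42 + 443 + 146.43 = 624.85 kJ/kg
Q = ṁ·Δh = 28.05 kg/s × 624.85 kJ/kg = 17527 kJ/s
|Q| = 17527 kW = 63098 MJ/h

Q = 63100 MJ/h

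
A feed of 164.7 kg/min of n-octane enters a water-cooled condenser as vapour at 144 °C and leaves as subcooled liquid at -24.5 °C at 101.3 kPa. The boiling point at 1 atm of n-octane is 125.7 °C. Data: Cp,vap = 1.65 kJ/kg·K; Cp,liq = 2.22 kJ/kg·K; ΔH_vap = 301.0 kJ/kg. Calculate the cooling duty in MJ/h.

Q_c = 6570 MJ/h

vapour 144→125.7 °C: -30.195 kJ/kg
condensation at 125.7 °C: -301 kJ/kg
liquid 125.7→-24.5 °C: -333.44 kJ/kg
Δh = -30.195 + -301 + -333.44 = -664.64 kJ/kg
Q = ṁ·Δh = 164.7 kg/min × -664.64 kJ/kg = -109470 kJ/min
|Q| = 1824.4 kW = 6568 MJ/h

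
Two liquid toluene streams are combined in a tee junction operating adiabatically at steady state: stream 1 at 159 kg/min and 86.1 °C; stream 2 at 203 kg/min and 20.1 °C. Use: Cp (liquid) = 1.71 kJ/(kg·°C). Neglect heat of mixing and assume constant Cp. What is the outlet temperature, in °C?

Adiabatic, steady state ⇒ Σ ṁᵢCp,ᵢ(T_out − Tᵢ) = 0
Σ ṁᵢCp,ᵢTᵢ = 159×1.71×86.1 + 203×1.71×20.1 = 30387
Σ ṁᵢCp,ᵢ = 159×1.71 + 203×1.71 = 619.02
T_out = 30387 / 619.02 = 49.089 °C

T_out = 49.1 °C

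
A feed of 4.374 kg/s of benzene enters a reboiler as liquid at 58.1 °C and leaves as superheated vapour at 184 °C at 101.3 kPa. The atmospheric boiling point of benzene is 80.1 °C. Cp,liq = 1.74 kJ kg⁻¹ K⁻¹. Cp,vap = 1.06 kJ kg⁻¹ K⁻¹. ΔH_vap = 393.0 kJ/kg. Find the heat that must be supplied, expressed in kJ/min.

Q = 142000 kJ/min

liquid 58.1→80.1 °C: 38.28 kJ/kg
vaporisation at 80.1 °C: 393 kJ/kg
vapour 80.1→184 °C: 110.13 kJ/kg
Δh = 38.28 + 393 + 110.13 = 541.41 kJ/kg
Q = ṁ·Δh = 4.374 kg/s × 541.41 kJ/kg = 2368.1 kJ/s
|Q| = 2368.1 kW = 142090 kJ/min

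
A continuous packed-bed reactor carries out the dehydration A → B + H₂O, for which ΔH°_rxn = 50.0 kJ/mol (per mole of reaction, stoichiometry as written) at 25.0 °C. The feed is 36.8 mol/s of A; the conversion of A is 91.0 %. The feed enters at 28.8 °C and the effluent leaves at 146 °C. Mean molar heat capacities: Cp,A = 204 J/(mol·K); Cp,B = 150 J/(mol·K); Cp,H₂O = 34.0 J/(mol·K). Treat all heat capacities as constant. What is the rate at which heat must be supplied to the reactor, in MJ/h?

Q_in = 8900 MJ/h

Extent of reaction ξ = 0.910 × 36.8 = 33.488 mol/s
Reaction term: ξ·ΔH°_rxn = 33.488 × 50.0 = 1674.4 kJ/s
Sensible, feed 28.8→25 °C: -28.527 kJ/s
Outlet flows (mol/s): A 3.312, B 33.488, H₂O 33.488
Sensible, products 25→146 °C: 827.33 kJ/s
Q = ΔH = 2473.2 kJ/s = 2473.2 kW
Heat supplied = 8903.5 MJ/h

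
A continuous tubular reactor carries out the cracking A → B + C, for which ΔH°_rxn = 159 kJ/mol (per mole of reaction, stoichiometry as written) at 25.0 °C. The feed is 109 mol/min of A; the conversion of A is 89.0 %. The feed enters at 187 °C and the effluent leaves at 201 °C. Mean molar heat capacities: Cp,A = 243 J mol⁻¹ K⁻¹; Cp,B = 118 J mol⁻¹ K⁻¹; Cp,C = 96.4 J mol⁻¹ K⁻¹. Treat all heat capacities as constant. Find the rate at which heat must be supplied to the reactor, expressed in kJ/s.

Q_in = 255 kJ/s

Extent of reaction ξ = 0.890 × 109 = 97.01 mol/min
Reaction term: ξ·ΔH°_rxn = 97.01 × 159 = 15425 kJ/min
Sensible, feed 187→25 °C: -4290.9 kJ/min
Outlet flows (mol/min): A 11.99, B 97.01, C 97.01
Sensible, products 25→201 °C: 4173.4 kJ/min
Q = ΔH = 15307 kJ/min = 255.12 kW
Heat supplied = 255.12 kJ/s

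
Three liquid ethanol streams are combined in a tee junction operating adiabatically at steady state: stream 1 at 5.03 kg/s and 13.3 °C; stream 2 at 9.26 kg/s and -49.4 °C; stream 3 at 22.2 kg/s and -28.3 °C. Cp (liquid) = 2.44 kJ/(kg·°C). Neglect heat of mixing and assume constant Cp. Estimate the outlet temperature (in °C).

No heat crosses the boundary, so H_out = H_in.
Σ ṁᵢCp,ᵢTᵢ = 5.03×2.44×13.3 + 9.26×2.44×-49.4 + 22.2×2.44×-28.3 = -2485.9
Σ ṁᵢCp,ᵢ = 5.03×2.44 + 9.26×2.44 + 22.2×2.44 = 89.036
T_out = -2485.9 / 89.036 = -27.92 °C

T_out = -27.9 °C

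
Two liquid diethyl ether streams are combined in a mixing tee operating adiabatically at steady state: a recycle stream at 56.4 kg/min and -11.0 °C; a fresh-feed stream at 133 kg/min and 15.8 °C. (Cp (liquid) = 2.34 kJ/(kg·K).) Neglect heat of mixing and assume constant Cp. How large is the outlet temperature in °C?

No heat crosses the boundary, so H_out = H_in.
Σ ṁᵢCp,ᵢTᵢ = 56.4×2.34×-11.0 + 133×2.34×15.8 = 3465.5
Σ ṁᵢCp,ᵢ = 56.4×2.34 + 133×2.34 = 443.2
T_out = 3465.5 / 443.2 = 7.8194 °C

T_out = 7.82 °C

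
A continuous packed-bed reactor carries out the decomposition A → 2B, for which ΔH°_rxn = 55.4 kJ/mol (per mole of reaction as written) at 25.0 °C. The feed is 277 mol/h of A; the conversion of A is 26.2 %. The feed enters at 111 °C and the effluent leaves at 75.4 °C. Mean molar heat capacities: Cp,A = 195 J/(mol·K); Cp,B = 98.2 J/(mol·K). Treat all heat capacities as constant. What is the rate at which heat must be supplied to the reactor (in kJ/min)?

Extent of reaction ξ = 0.262 × 277 = 72.574 mol/h
Reaction term: ξ·ΔH°_rxn = 72.574 × 55.4 = 4020.6 kJ/h
Sensible, feed 111→25 °C: -4645.3 kJ/h
Outlet flows (mol/h): A 204.43, B 145.15
Sensible, products 25→75.4 °C: 2727.5 kJ/h
Q = ΔH = 2102.8 kJ/h = 0.58411 kW
Heat supplied = 35.046 kJ/min

Q_in = 35.0 kJ/min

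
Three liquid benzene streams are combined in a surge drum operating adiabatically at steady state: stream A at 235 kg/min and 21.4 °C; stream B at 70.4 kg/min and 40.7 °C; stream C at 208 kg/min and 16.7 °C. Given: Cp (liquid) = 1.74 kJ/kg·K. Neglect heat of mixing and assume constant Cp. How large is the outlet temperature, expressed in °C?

No heat crosses the boundary, so H_out = H_in.
T_out = Σ ṁᵢCp,ᵢTᵢ / Σ ṁᵢCp,ᵢ
      = 19780 / 893.32 = 22.142 °C

T_out = 22.1 °C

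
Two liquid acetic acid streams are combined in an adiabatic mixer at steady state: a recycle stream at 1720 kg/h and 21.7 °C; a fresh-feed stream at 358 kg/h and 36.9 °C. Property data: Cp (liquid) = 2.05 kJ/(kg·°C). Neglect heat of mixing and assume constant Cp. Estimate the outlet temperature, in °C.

No heat crosses the boundary, so H_out = H_in.
Σ ṁᵢCp,ᵢTᵢ = 1720×2.05×21.7 + 358×2.05×36.9 = 103600
Σ ṁᵢCp,ᵢ = 1720×2.05 + 358×2.05 = 4259.9
T_out = 103600 / 4259.9 = 24.319 °C

T_out = 24.3 °C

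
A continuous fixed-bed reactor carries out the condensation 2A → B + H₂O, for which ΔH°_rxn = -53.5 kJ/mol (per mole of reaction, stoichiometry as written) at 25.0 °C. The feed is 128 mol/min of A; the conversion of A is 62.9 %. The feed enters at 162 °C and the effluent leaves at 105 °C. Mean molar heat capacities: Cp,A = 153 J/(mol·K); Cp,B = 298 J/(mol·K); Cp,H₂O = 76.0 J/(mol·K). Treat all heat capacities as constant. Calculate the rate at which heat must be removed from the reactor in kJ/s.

Extent of reaction ξ = 0.629 × 128 / 2 = 40.256 mol/min
Reaction term: ξ·ΔH°_rxn = 40.256 × -53.5 = -2153.7 kJ/min
Sensible, feed 162→25 °C: -2683 kJ/min
Outlet flows (mol/min): A 47.488, B 40.256, H₂O 40.256
Sensible, products 25→105 °C: 1785.7 kJ/min
Q = ΔH = -3051 kJ/min = -50.85 kW
Heat removed = 50.85 kJ/s

Q_out = 50.8 kJ/s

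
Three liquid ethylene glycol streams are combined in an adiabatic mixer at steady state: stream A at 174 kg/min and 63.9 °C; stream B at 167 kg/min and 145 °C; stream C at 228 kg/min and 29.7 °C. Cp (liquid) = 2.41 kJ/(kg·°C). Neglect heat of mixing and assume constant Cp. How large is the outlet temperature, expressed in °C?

No heat crosses the boundary, so H_out = H_in.
Σ ṁᵢCp,ᵢTᵢ = 174×2.41×63.9 + 167×2.41×145 + 228×2.41×29.7 = 101470
Σ ṁᵢCp,ᵢ = 174×2.41 + 167×2.41 + 228×2.41 = 1371.3
T_out = 101470 / 1371.3 = 73.999 °C

T_out = 74.0 °C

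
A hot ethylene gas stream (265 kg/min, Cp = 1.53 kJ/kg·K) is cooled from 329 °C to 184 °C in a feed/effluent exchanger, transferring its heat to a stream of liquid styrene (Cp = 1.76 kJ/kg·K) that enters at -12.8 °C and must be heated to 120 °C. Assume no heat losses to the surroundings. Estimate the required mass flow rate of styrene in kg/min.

Heat released by hot stream: Q = 265 × 1.53 × (329 − 184) = 58790 kJ/min
Energy balance on cold side (adiabatic exchanger): Q = ṁ_c·Cp_c·(T_c,out − T_c,in)
ṁ_c = 58790 / [1.76 × (120 − -12.8)] = 251.53 kg/min

ṁ_c = 252 kg/min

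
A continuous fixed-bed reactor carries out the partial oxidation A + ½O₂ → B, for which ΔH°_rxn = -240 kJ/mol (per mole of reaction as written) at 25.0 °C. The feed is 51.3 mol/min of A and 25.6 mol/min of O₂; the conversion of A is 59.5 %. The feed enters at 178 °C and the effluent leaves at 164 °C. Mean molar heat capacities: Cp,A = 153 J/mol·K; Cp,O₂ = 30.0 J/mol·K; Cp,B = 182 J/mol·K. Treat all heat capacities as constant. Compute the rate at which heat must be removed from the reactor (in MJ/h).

Extent of reaction ξ = 0.595 × 51.3 = 30.523 mol/min
Reaction term: ξ·ΔH°_rxn = 30.523 × -240 = -7325.6 kJ/min
Sensible, feed 178→25 °C: -1318.4 kJ/min
Outlet flows (mol/min): A 20.776, O₂ 10.338, B 30.523
Sensible, products 25→164 °C: 1257.1 kJ/min
Q = ΔH = -7386.9 kJ/min = -123.11 kW
Heat removed = 443.21 MJ/h

Q_out = 443 MJ/h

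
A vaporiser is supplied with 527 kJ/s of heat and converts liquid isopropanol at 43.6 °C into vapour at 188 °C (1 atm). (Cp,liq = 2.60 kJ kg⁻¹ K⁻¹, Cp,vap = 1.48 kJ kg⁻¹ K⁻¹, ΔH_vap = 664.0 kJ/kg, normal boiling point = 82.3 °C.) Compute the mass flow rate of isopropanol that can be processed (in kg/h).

ṁ = 2060 kg/h

Δh = 2.60×(82.3−43.6) + 664.0 + 1.48×(188−82.3) = 921.06 kJ/kg
Q = 527 kJ/s = 527 kJ/s = 1.8972e+06 kJ/h
ṁ = Q/Δh = 1.8972e+06 / 921.06 = 2059.8 kg/h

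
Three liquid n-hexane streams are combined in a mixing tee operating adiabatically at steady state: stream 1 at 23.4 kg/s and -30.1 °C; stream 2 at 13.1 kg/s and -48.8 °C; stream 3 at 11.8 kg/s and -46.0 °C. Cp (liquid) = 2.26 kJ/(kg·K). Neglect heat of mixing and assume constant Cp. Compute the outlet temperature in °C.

No heat crosses the boundary, so H_out = H_in.
T_out = Σ ṁᵢCp,ᵢTᵢ / Σ ṁᵢCp,ᵢ
      = -4263.3 / 109.16 = -39.056 °C

T_out = -39.1 °C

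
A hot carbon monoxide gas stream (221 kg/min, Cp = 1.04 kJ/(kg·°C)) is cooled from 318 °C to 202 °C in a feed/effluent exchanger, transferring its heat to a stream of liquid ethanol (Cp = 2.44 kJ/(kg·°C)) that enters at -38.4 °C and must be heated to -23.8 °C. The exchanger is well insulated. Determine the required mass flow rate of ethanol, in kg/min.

ṁ_c = 748 kg/min

Heat released by hot stream: Q = 221 × 1.04 × (318 − 202) = 26661 kJ/min
Energy balance on cold side (adiabatic exchanger): Q = ṁ_c·Cp_c·(T_c,out − T_c,in)
ṁ_c = 26661 / [2.44 × (-23.8 − -38.4)] = 748.41 kg/min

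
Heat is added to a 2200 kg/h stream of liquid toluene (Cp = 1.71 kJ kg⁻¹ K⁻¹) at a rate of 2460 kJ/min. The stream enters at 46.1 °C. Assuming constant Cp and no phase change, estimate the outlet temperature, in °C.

Q = 2460 kJ/min = 147600 kJ/h
ΔT = Q/(ṁ·Cp) = 147600/(2200×1.71) = 39.234 K
T_out = 46.1 + 39.234 = 85.334 °C

T_out = 85.3 °C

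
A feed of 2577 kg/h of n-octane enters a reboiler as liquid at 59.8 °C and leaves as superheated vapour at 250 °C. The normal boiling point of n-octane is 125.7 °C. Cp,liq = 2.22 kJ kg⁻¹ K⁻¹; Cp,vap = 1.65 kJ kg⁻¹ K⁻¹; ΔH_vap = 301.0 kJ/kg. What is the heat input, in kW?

Q = 467 kW

liquid 59.8→125.7 °C: 146.3 kJ/kg
vaporisation at 125.7 °C: 301 kJ/kg
vapour 125.7→250 °C: 205.09 kJ/kg
Δh = 146.3 + 301 + 205.09 = 652.39 kJ/kg
Q = ṁ·Δh = 2577 kg/h × 652.39 kJ/kg = 1.6812e+06 kJ/h
|Q| = 467 kW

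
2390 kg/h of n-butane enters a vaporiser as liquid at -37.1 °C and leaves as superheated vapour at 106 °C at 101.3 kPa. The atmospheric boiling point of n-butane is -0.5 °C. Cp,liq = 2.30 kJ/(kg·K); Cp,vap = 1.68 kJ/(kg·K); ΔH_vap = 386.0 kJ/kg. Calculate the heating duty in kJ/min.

liquid -37.1→-0.5 °C: 84.18 kJ/kg
vaporisation at -0.5 °C: 386 kJ/kg
vapour -0.5→106 °C: 178.92 kJ/kg
Δh = 84.18 + 386 + 178.92 = 649.1 kJ/kg
Q = ṁ·Δh = 2390 kg/h × 649.1 kJ/kg = 1.5513e+06 kJ/h
|Q| = 430.93 kW = 25856 kJ/min

Q = 25900 kJ/min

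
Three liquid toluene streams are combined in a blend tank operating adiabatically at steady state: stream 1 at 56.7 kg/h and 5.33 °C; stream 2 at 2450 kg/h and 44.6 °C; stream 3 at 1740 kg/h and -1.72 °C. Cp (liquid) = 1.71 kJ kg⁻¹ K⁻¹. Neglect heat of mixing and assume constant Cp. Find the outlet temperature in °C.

No heat crosses the boundary, so H_out = H_in.
Σ ṁᵢCp,ᵢTᵢ = 56.7×1.71×5.33 + 2450×1.71×44.6 + 1740×1.71×-1.72 = 182250
Σ ṁᵢCp,ᵢ = 56.7×1.71 + 2450×1.71 + 1740×1.71 = 7261.9
T_out = 182250 / 7261.9 = 25.097 °C

T_out = 25.1 °C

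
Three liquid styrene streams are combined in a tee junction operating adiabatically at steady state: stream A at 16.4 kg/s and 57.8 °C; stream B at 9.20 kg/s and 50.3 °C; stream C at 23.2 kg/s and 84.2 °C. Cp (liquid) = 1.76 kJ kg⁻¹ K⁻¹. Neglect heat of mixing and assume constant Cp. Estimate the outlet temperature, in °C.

Energy balance with Q = 0: Σ ṁᵢCp,ᵢ(T_out − Tᵢ) = 0
Σ ṁᵢCp,ᵢTᵢ = 16.4×1.76×57.8 + 9.20×1.76×50.3 + 23.2×1.76×84.2 = 5920.9
Σ ṁᵢCp,ᵢ = 16.4×1.76 + 9.20×1.76 + 23.2×1.76 = 85.888
T_out = 5920.9 / 85.888 = 68.937 °C

T_out = 68.9 °C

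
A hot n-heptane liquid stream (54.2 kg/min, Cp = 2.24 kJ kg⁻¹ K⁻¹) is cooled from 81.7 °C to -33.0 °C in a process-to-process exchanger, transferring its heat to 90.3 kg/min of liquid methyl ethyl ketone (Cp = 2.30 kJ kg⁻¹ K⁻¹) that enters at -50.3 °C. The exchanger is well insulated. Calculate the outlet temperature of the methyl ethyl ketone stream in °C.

T_c,out = 16.7 °C

Heat released by hot stream: Q = 54.2 × 2.24 × (81.7 − -33.0) = 13925 kJ/min
Energy balance on cold side (adiabatic exchanger): Q = ṁ_c·Cp_c·(T_c,out − T_c,in)
T_c,out = -50.3 + 13925/(90.3 × 2.30) = 16.749 °C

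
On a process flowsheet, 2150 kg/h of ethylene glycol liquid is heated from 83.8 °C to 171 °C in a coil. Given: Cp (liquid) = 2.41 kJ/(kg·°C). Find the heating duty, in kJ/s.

Q = 126 kJ/s

Q = ṁ·Cp·ΔT = 2150 × 2.41 × (171 − 83.8) = 451830 kJ/h
Converting: 451830 / 3600 s = 125.51 kW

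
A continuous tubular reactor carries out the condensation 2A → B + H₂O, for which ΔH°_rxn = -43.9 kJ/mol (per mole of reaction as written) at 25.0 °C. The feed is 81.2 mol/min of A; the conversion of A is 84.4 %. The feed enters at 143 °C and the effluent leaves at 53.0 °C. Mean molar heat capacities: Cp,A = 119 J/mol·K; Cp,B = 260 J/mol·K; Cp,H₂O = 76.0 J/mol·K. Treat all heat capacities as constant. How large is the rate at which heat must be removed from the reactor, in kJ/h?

Extent of reaction ξ = 0.844 × 81.2 / 2 = 34.266 mol/min
Reaction term: ξ·ΔH°_rxn = 34.266 × -43.9 = -1504.3 kJ/min
Sensible, feed 143→25 °C: -1140.2 kJ/min
Outlet flows (mol/min): A 12.667, B 34.266, H₂O 34.266
Sensible, products 25→53.0 °C: 364.59 kJ/min
Q = ΔH = -2279.9 kJ/min = -37.999 kW
Heat removed = 136800 kJ/h

Q_out = 137000 kJ/h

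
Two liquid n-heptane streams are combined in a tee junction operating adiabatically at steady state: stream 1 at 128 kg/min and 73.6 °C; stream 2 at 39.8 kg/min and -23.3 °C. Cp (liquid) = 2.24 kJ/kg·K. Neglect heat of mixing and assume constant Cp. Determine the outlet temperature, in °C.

Energy balance with Q = 0: Σ ṁᵢCp,ᵢ(T_out − Tᵢ) = 0
Σ ṁᵢCp,ᵢTᵢ = 128×2.24×73.6 + 39.8×2.24×-23.3 = 19025
Σ ṁᵢCp,ᵢ = 128×2.24 + 39.8×2.24 = 375.87
T_out = 19025 / 375.87 = 50.617 °C

T_out = 50.6 °C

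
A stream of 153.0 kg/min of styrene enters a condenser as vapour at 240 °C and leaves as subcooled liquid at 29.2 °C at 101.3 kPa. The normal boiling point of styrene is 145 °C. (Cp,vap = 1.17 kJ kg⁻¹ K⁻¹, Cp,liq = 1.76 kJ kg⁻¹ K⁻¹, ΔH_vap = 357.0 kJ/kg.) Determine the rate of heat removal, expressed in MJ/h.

Q_c = 6170 MJ/h

vapour 240→145 °C: -111.15 kJ/kg
condensation at 145 °C: -357 kJ/kg
liquid 145→29.2 °C: -203.81 kJ/kg
Δh = -111.15 + -357 + -203.81 = -671.96 kJ/kg
Q = ṁ·Δh = 153.0 kg/min × -671.96 kJ/kg = -102810 kJ/min
|Q| = 1713.5 kW = 6168.6 MJ/h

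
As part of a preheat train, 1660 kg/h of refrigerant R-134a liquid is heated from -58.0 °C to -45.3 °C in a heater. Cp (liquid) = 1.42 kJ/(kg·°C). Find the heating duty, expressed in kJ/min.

Q = 499 kJ/min

Q = ṁ·Cp·ΔT = 1660 × 1.42 × (-45.3 − -58.0) = 29936 kJ/h
Converting: 29936 / 3600 s = 8.3157 kW
Heating duty = 498.94 kJ/min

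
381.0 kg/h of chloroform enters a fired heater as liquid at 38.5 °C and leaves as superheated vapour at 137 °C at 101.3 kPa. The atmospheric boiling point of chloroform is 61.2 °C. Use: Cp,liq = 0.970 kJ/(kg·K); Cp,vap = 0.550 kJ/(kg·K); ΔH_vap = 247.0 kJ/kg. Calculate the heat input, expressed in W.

liquid 38.5→61.2 °C: 22.019 kJ/kg
vaporisation at 61.2 °C: 247 kJ/kg
vapour 61.2→137 °C: 41.69 kJ/kg
Δh = 22.019 + 247 + 41.69 = 310.71 kJ/kg
Q = ṁ·Δh = 381.0 kg/h × 310.71 kJ/kg = 118380 kJ/h
|Q| = 32.883 kW = 32883 W

Q = 32900 W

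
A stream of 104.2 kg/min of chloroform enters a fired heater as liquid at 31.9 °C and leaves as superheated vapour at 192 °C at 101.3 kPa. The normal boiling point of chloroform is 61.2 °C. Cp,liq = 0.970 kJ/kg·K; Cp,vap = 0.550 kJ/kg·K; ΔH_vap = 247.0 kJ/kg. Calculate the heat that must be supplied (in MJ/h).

liquid 31.9→61.2 °C: 28.421 kJ/kg
vaporisation at 61.2 °C: 247 kJ/kg
vapour 61.2→192 °C: 71.94 kJ/kg
Δh = 28.421 + 247 + 71.94 = 347.36 kJ/kg
Q = ṁ·Δh = 104.2 kg/min × 347.36 kJ/kg = 36195 kJ/min
|Q| = 603.25 kW = 2171.7 MJ/h

Q = 2170 MJ/h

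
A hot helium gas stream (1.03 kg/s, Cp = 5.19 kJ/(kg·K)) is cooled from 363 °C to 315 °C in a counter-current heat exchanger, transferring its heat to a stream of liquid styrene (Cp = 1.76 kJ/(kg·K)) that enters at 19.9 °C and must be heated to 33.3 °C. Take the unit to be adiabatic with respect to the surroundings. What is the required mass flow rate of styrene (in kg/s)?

ṁ_c = 10.9 kg/s

Heat released by hot stream: Q = 1.03 × 5.19 × (363 − 315) = 256.59 kJ/s
Energy balance on cold side (adiabatic exchanger): Q = ṁ_c·Cp_c·(T_c,out − T_c,in)
ṁ_c = 256.59 / [1.76 × (33.3 − 19.9)] = 10.88 kg/s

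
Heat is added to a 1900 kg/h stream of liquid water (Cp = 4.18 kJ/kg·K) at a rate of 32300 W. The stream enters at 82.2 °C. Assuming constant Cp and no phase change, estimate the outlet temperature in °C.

Q = 32300 W = 116280 kJ/h
ΔT = Q/(ṁ·Cp) = 116280/(1900×4.18) = 14.641 K
T_out = 82.2 + 14.641 = 96.841 °C

T_out = 96.8 °C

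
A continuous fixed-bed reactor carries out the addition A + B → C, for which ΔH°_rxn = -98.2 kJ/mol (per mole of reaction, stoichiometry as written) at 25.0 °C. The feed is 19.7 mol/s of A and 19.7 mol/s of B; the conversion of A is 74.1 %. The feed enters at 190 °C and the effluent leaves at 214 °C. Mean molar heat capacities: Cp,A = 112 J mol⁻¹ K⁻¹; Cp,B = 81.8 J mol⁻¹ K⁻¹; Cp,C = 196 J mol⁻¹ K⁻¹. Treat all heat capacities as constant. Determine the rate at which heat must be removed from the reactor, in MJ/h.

Q_out = 4810 MJ/h

Extent of reaction ξ = 0.741 × 19.7 = 14.598 mol/s
Reaction term: ξ·ΔH°_rxn = 14.598 × -98.2 = -1433.5 kJ/s
Sensible, feed 190→25 °C: -629.95 kJ/s
Outlet flows (mol/s): A 5.1023, B 5.1023, C 14.598
Sensible, products 25→214 °C: 727.65 kJ/s
Q = ΔH = -1335.8 kJ/s = -1335.8 kW
Heat removed = 4808.9 MJ/h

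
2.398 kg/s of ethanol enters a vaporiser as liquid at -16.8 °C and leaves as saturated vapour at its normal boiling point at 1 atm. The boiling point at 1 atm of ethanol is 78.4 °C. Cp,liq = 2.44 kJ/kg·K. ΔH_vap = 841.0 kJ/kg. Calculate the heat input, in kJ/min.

Q = 154000 kJ/min

liquid -16.8→78.4 °C: 232.29 kJ/kg
vaporisation at 78.4 °C: 841 kJ/kg
Δh = 232.29 + 841 = 1073.3 kJ/kg
Q = ṁ·Δh = 2.398 kg/s × 1073.3 kJ/kg = 2573.7 kJ/s
|Q| = 2573.7 kW = 154420 kJ/min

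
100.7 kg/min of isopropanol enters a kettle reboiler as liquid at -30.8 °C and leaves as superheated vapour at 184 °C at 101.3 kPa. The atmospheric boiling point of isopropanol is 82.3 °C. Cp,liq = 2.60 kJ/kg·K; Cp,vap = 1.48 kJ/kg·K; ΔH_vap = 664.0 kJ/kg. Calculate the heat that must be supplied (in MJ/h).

Q = 6700 MJ/h

liquid -30.8→82.3 °C: 294.06 kJ/kg
vaporisation at 82.3 °C: 664 kJ/kg
vapour 82.3→184 °C: 150.52 kJ/kg
Δh = 294.06 + 664 + 150.52 = 1108.6 kJ/kg
Q = ṁ·Δh = 100.7 kg/min × 1108.6 kJ/kg = 111630 kJ/min
|Q| = 1860.6 kW = 6698 MJ/h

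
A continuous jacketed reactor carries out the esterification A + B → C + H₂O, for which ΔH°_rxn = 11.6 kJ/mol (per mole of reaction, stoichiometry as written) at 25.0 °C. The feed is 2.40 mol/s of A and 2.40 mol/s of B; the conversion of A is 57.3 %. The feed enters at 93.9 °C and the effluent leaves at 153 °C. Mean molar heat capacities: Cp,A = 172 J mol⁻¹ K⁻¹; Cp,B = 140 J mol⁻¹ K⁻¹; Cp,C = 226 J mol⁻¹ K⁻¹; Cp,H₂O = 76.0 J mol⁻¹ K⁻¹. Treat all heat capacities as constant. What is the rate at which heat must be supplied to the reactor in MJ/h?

Extent of reaction ξ = 0.573 × 2.40 = 1.3752 mol/s
Reaction term: ξ·ΔH°_rxn = 1.3752 × 11.6 = 15.952 kJ/s
Sensible, feed 93.9→25 °C: -51.592 kJ/s
Outlet flows (mol/s): A 1.0248, B 1.0248, C 1.3752, H₂O 1.3752
Sensible, products 25→153 °C: 94.086 kJ/s
Q = ΔH = 58.446 kJ/s = 58.446 kW
Heat supplied = 210.41 MJ/h

Q_in = 210 MJ/h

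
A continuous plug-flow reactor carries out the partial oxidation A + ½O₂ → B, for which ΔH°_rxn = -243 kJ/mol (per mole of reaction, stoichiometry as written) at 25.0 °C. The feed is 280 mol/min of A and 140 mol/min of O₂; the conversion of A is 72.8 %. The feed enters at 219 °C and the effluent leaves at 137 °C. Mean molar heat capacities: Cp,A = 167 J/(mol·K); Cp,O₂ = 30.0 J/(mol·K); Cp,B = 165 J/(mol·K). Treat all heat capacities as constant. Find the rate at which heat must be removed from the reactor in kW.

Q_out = 902 kW

Extent of reaction ξ = 0.728 × 280 = 203.84 mol/min
Reaction term: ξ·ΔH°_rxn = 203.84 × -243 = -49533 kJ/min
Sensible, feed 219→25 °C: -9886.2 kJ/min
Outlet flows (mol/min): A 76.16, O₂ 38.08, B 203.84
Sensible, products 25→137 °C: 5319.4 kJ/min
Q = ΔH = -54100 kJ/min = -901.67 kW
Heat removed = 901.67 kW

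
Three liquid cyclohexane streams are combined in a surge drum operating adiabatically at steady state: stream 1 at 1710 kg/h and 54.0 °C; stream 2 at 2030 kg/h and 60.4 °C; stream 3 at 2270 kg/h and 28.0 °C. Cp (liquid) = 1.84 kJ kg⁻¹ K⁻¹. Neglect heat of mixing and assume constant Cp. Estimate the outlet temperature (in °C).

T_out = 46.3 °C

Energy balance with Q = 0: Σ ṁᵢCp,ᵢ(T_out − Tᵢ) = 0
Σ ṁᵢCp,ᵢTᵢ = 1710×1.84×54.0 + 2030×1.84×60.4 + 2270×1.84×28.0 = 512460
Σ ṁᵢCp,ᵢ = 1710×1.84 + 2030×1.84 + 2270×1.84 = 11058
T_out = 512460 / 11058 = 46.341 °C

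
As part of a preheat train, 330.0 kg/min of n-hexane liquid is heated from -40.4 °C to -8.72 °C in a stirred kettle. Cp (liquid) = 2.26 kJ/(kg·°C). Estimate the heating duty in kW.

Q = 394 kW

Q = ṁ·Cp·ΔT = 330.0 × 2.26 × (-8.72 − -40.4) = 23627 kJ/min
Converting: 23627 / 60 s = 393.78 kW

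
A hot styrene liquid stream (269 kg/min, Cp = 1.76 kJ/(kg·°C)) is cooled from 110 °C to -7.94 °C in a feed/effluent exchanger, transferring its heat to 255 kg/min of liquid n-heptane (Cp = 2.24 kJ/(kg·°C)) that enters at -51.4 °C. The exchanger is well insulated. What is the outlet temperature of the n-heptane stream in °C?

T_c,out = 46.4 °C

Heat released by hot stream: Q = 269 × 1.76 × (110 − -7.94) = 55838 kJ/min
Energy balance on cold side (adiabatic exchanger): Q = ṁ_c·Cp_c·(T_c,out − T_c,in)
T_c,out = -51.4 + 55838/(255 × 2.24) = 46.355 °C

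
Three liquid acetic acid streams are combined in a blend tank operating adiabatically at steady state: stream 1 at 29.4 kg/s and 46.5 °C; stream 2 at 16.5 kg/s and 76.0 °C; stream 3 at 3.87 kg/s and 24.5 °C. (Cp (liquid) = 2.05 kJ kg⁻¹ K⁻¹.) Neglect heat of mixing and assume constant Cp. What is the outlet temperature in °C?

T_out = 54.6 °C

Adiabatic, steady state ⇒ Σ ṁᵢCp,ᵢ(T_out − Tᵢ) = 0
T_out = Σ ṁᵢCp,ᵢTᵢ / Σ ṁᵢCp,ᵢ
      = 5567.6 / 102.03 = 54.569 °C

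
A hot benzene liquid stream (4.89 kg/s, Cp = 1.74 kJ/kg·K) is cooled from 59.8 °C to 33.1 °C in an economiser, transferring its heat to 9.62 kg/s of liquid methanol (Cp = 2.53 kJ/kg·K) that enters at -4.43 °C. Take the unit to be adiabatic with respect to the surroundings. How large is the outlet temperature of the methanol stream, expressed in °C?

T_c,out = 4.90 °C

Heat released by hot stream: Q = 4.89 × 1.74 × (59.8 − 33.1) = 227.18 kJ/s
Energy balance on cold side (adiabatic exchanger): Q = ṁ_c·Cp_c·(T_c,out − T_c,in)
T_c,out = -4.43 + 227.18/(9.62 × 2.53) = 4.9041 °C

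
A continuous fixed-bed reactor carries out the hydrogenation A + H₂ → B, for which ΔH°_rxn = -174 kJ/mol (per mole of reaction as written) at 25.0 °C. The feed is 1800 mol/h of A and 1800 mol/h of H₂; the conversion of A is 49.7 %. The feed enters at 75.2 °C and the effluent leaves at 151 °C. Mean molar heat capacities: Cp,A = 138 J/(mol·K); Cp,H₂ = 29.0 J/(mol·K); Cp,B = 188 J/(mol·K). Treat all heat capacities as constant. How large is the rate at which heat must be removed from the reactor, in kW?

Q_out = 36.3 kW

Extent of reaction ξ = 0.497 × 1800 = 894.6 mol/h
Reaction term: ξ·ΔH°_rxn = 894.6 × -174 = -155660 kJ/h
Sensible, feed 75.2→25 °C: -15090 kJ/h
Outlet flows (mol/h): A 905.4, H₂ 905.4, B 894.6
Sensible, products 25→151 °C: 40243 kJ/h
Q = ΔH = -130510 kJ/h = -36.252 kW
Heat removed = 36.252 kW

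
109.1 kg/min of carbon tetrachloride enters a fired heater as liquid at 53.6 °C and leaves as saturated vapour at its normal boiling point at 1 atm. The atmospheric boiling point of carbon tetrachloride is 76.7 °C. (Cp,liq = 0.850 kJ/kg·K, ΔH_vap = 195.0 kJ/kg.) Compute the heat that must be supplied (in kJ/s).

liquid 53.6→76.7 °C: 19.635 kJ/kg
vaporisation at 76.7 °C: 195 kJ/kg
Δh = 19.635 + 195 = 214.63 kJ/kg
Q = ṁ·Δh = 109.1 kg/min × 214.63 kJ/kg = 23417 kJ/min
|Q| = 390.28 kW

Q = 390 kJ/s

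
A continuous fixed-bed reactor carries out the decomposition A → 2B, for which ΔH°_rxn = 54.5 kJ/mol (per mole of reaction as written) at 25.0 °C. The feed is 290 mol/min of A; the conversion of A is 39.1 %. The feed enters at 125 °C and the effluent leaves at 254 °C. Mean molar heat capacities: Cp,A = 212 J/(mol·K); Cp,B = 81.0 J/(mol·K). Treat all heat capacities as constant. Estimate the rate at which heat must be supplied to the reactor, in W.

Q_in = 214000 W

Extent of reaction ξ = 0.391 × 290 = 113.39 mol/min
Reaction term: ξ·ΔH°_rxn = 113.39 × 54.5 = 6179.8 kJ/min
Sensible, feed 125→25 °C: -6148 kJ/min
Outlet flows (mol/min): A 176.61, B 226.78
Sensible, products 25→254 °C: 12781 kJ/min
Q = ΔH = 12812 kJ/min = 213.54 kW
Heat supplied = 213540 W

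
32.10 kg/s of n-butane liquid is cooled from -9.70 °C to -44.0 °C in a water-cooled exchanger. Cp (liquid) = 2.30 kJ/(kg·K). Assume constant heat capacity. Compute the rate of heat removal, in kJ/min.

Q = ṁ·Cp·ΔT = 32.10 × 2.30 × (-44.0 − -9.70) = -2532.4 kJ/s
Cooling duty = 151940 kJ/min

Q_c = 152000 kJ/min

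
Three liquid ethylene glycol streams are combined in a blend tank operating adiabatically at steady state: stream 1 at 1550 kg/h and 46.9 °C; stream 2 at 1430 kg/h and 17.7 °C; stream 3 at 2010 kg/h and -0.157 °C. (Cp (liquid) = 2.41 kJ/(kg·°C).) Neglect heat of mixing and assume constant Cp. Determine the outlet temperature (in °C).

Energy balance with Q = 0: Σ ṁᵢCp,ᵢ(T_out − Tᵢ) = 0
Σ ṁᵢCp,ᵢTᵢ = 1550×2.41×46.9 + 1430×2.41×17.7 + 2010×2.41×-0.157 = 235430
Σ ṁᵢCp,ᵢ = 1550×2.41 + 1430×2.41 + 2010×2.41 = 12026
T_out = 235430 / 12026 = 19.577 °C

T_out = 19.6 °C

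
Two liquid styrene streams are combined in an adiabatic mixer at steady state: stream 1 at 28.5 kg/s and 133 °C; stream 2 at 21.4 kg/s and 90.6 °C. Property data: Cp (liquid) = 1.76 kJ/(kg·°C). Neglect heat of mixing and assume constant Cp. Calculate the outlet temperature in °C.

T_out = 115 °C

Energy balance with Q = 0: Σ ṁᵢCp,ᵢ(T_out − Tᵢ) = 0
T_out = Σ ṁᵢCp,ᵢTᵢ / Σ ṁᵢCp,ᵢ
      = 10084 / 87.824 = 114.82 °C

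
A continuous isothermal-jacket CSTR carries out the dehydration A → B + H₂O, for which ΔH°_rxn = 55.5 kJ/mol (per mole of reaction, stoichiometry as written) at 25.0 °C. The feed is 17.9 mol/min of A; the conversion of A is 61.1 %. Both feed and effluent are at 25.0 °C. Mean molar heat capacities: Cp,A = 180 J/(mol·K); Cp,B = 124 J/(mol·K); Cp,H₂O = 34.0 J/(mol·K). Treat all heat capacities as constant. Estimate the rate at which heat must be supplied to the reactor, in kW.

Q_in = 10.1 kW

Extent of reaction ξ = 0.611 × 17.9 = 10.937 mol/min
Reaction term: ξ·ΔH°_rxn = 10.937 × 55.5 = 607 kJ/min
Q = ΔH = 607 kJ/min = 10.117 kW
Heat supplied = 10.117 kW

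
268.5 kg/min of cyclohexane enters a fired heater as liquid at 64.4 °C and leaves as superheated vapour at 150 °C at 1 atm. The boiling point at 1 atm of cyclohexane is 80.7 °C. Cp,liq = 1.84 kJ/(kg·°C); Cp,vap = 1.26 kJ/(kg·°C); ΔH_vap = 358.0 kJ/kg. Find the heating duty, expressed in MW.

Q = 2.13 MW

liquid 64.4→80.7 °C: 29.992 kJ/kg
vaporisation at 80.7 °C: 358 kJ/kg
vapour 80.7→150 °C: 87.318 kJ/kg
Δh = 29.992 + 358 + 87.318 = 475.31 kJ/kg
Q = ṁ·Δh = 268.5 kg/min × 475.31 kJ/kg = 127620 kJ/min
|Q| = 2127 kW = 2.127 MW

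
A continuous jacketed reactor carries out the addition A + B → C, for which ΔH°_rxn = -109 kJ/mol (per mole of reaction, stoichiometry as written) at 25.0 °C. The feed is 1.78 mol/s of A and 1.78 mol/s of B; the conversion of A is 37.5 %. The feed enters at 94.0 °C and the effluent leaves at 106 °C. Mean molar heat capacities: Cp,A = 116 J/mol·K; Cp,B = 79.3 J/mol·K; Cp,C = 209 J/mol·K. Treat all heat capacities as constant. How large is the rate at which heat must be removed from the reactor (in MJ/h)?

Extent of reaction ξ = 0.375 × 1.78 = 0.6675 mol/s
Reaction term: ξ·ΔH°_rxn = 0.6675 × -109 = -72.757 kJ/s
Sensible, feed 94.0→25 °C: -23.987 kJ/s
Outlet flows (mol/s): A 1.1125, B 1.1125, C 0.6675
Sensible, products 25→106 °C: 28.899 kJ/s
Q = ΔH = -67.845 kJ/s = -67.845 kW
Heat removed = 244.24 MJ/h

Q_out = 244 MJ/h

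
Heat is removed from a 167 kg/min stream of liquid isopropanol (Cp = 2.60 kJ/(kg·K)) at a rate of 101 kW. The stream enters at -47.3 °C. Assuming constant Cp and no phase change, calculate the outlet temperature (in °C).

Q = 101 kW = 6060 kJ/min
ΔT = Q/(ṁ·Cp) = 6060/(167×2.60) = 13.957 K
T_out = -47.3 − 13.957 = -61.257 °C

T_out = -61.3 °C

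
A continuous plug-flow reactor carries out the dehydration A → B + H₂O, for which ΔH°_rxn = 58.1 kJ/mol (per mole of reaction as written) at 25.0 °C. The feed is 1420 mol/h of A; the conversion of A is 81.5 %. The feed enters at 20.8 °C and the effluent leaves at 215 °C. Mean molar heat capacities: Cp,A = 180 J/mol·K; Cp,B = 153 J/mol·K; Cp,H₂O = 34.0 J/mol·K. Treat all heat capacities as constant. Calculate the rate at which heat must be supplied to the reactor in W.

Q_in = 32900 W

Extent of reaction ξ = 0.815 × 1420 = 1157.3 mol/h
Reaction term: ξ·ΔH°_rxn = 1157.3 × 58.1 = 67239 kJ/h
Sensible, feed 20.8→25 °C: 1073.5 kJ/h
Outlet flows (mol/h): A 262.7, B 1157.3, H₂O 1157.3
Sensible, products 25→215 °C: 50103 kJ/h
Q = ΔH = 118420 kJ/h = 32.893 kW
Heat supplied = 32893 W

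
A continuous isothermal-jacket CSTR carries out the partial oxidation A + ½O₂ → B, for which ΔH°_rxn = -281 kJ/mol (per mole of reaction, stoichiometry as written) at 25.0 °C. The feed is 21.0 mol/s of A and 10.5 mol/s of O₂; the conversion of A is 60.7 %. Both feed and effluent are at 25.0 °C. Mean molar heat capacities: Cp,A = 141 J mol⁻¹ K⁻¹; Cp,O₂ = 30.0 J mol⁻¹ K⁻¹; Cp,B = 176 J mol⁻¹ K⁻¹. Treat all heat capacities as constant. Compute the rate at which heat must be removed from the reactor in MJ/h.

Q_out = 12900 MJ/h

Extent of reaction ξ = 0.607 × 21.0 = 12.747 mol/s
Reaction term: ξ·ΔH°_rxn = 12.747 × -281 = -3581.9 kJ/s
Q = ΔH = -3581.9 kJ/s = -3581.9 kW
Heat removed = 12895 MJ/h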